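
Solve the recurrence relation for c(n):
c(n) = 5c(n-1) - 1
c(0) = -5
First-order linear non-homogeneous.
Homogeneous solution: c_h(n) = A·(5)^n.
Try constant particular solution c_p = K: K = 5K - 1 ⇒ K = \frac{1}{4}.
General: c(n) = A·(5)^n + \frac{1}{4}.
Apply c(0) = -5: A + \frac{1}{4} = -5 ⇒ A = - \frac{21}{4}.
So c(n) = \frac{1}{4} - \frac{21 \cdot 5^{n}}{4}.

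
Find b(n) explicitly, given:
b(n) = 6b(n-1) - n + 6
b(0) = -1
First-order linear with linear forcing.
Homogeneous solution: b_h(n) = A·(6)^n.
Try particular b_p(n) = pn + q. Substituting:
  pn + q = 6(p(n-1) + q) - n + 6.
Matching the n-coefficient: p = 6p - 1 ⇒ p = \frac{1}{5}.
Matching constants: q = -6p + 6q + 6 ⇒ q = - \frac{24}{25}.
General: b(n) = A·(6)^n + \frac{n}{5} - \frac{24}{25}.
Apply b(0) = -1: A - \frac{24}{25} = -1 ⇒ A = - \frac{1}{25}.
So b(n) = - \frac{6^{n}}{25} + \frac{n}{5} - \frac{24}{25}.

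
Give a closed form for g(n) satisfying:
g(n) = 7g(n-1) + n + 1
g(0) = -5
First-order linear with linear forcing.
Homogeneous solution: g_h(n) = A·(7)^n.
Try particular g_p(n) = pn + q. Substituting:
  pn + q = 7(p(n-1) + q) + n + 1.
Matching the n-coefficient: p = 7p + 1 ⇒ p = - \frac{1}{6}.
Matching constants: q = -7p + 7q + 1 ⇒ q = - \frac{13}{36}.
General: g(n) = A·(7)^n - \frac{n}{6} - \frac{13}{36}.
Apply g(0) = -5: A - \frac{13}{36} = -5 ⇒ A = - \frac{167}{36}.
So g(n) = - \frac{167 \cdot 7^{n}}{36} - \frac{n}{6} - \frac{13}{36}.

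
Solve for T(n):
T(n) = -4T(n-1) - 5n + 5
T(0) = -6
First-order linear with linear forcing.
Homogeneous solution: T_h(n) = A·(-4)^n.
Try particular T_p(n) = pn + q. Substituting:
  pn + q = -4(p(n-1) + q) - 5n + 5.
Matching the n-coefficient: p = -4p - 5 ⇒ p = -1.
Matching constants: q = 4p - 4q + 5 ⇒ q = \frac{1}{5}.
General: T(n) = A·(-4)^n - n + \frac{1}{5}.
Apply T(0) = -6: A + \frac{1}{5} = -6 ⇒ A = - \frac{31}{5}.
So T(n) = - \frac{31 \left(-4\right)^{n}}{5} - n + \frac{1}{5}.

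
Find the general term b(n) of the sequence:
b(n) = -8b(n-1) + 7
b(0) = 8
First-order linear non-homogeneous.
Homogeneous solution: b_h(n) = A·(-8)^n.
Try constant particular solution b_p = K: K = -8K + 7 ⇒ K = \frac{7}{9}.
General: b(n) = A·(-8)^n + \frac{7}{9}.
Apply b(0) = 8: A + \frac{7}{9} = 8 ⇒ A = \frac{65}{9}.
So b(n) = \frac{65 \left(-8\right)^{n}}{9} + \frac{7}{9}.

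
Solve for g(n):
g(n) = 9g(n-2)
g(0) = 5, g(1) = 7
Characteristic equation: x² - 9 = 0, which factors as (x - (-3))(x - (3)) = 0.
Roots r₁ = -3, r₂ = 3 (distinct).
General solution: g(n) = A·(-3)^n + B·(3)^n.
From g(0) = 5: A + B = 5.
From g(1) = 7: -3A + 3B = 7.
Solving: A = \frac{4}{3}, B = \frac{11}{3}.
So g(n) = \frac{4 \left(-3\right)^{n}}{3} + \frac{11 \cdot 3^{n}}{3}.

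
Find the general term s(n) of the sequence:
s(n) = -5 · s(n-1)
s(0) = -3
Pure geometric recurrence with ratio -5.
By induction s(n) = s(0) · (-5)^n = - 3 \left(-5\right)^{n}.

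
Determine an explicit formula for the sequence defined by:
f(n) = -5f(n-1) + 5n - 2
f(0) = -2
First-order linear with linear forcing.
Homogeneous solution: f_h(n) = A·(-5)^n.
Try particular f_p(n) = pn + q. Substituting:
  pn + q = -5(p(n-1) + q) + 5n - 2.
Matching the n-coefficient: p = -5p + 5 ⇒ p = \frac{5}{6}.
Matching constants: q = 5p - 5q - 2 ⇒ q = \frac{13}{36}.
General: f(n) = A·(-5)^n + \frac{5 n}{6} + \frac{13}{36}.
Apply f(0) = -2: A + \frac{13}{36} = -2 ⇒ A = - \frac{85}{36}.
So f(n) = - \frac{85 \left(-5\right)^{n}}{36} + \frac{5 n}{6} + \frac{13}{36}.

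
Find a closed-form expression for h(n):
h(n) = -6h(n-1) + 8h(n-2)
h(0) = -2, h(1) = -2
Characteristic equation: x² + 6x - 8 = 0.
Discriminant Δ = (-6)² + 4·(8) = 68.
Roots r₁,₂ = (-6 ± √68)/2, so r₁ = -3 + \sqrt{17}, r₂ = - \sqrt{17} - 3.
General solution: h(n) = A·r₁^n + B·r₂^n.
From the initial conditions, A + B = -2 and r₁A + r₂B = -2.
Since r₁ - r₂ = √68: A = (-2 - (-2)r₂)/√68 = -1 - \frac{4 \sqrt{17}}{17}, and B = -2 - A = -1 + \frac{4 \sqrt{17}}{17}.
So h(n) = \left(-1 - \frac{4 \sqrt{17}}{17}\right)\left(-3 + \sqrt{17}\right)^n + \left(-1 + \frac{4 \sqrt{17}}{17}\right)\left(- \sqrt{17} - 3\right)^n.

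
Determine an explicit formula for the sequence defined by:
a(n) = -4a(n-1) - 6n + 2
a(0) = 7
First-order linear with linear forcing.
Homogeneous solution: a_h(n) = A·(-4)^n.
Try particular a_p(n) = pn + q. Substituting:
  pn + q = -4(p(n-1) + q) - 6n + 2.
Matching the n-coefficient: p = -4p - 6 ⇒ p = - \frac{6}{5}.
Matching constants: q = 4p - 4q + 2 ⇒ q = - \frac{14}{25}.
General: a(n) = A·(-4)^n - \frac{6 n}{5} - \frac{14}{25}.
Apply a(0) = 7: A - \frac{14}{25} = 7 ⇒ A = \frac{189}{25}.
So a(n) = \frac{189 \left(-4\right)^{n}}{25} - \frac{6 n}{5} - \frac{14}{25}.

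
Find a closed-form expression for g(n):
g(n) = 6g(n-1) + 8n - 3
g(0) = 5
First-order linear with linear forcing.
Homogeneous solution: g_h(n) = A·(6)^n.
Try particular g_p(n) = pn + q. Substituting:
  pn + q = 6(p(n-1) + q) + 8n - 3.
Matching the n-coefficient: p = 6p + 8 ⇒ p = - \frac{8}{5}.
Matching constants: q = -6p + 6q - 3 ⇒ q = - \frac{33}{25}.
General: g(n) = A·(6)^n - \frac{8 n}{5} - \frac{33}{25}.
Apply g(0) = 5: A - \frac{33}{25} = 5 ⇒ A = \frac{158}{25}.
So g(n) = \frac{158 \cdot 6^{n}}{25} - \frac{8 n}{5} - \frac{33}{25}.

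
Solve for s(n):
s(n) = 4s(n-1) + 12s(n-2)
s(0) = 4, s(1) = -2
Characteristic equation: x² - 4x - 12 = 0, which factors as (x - (-2))(x - (6)) = 0.
Roots r₁ = -2, r₂ = 6 (distinct).
General solution: s(n) = A·(-2)^n + B·(6)^n.
From s(0) = 4: A + B = 4.
From s(1) = -2: -2A + 6B = -2.
Solving: A = \frac{13}{4}, B = \frac{3}{4}.
So s(n) = \frac{13 \left(-2\right)^{n}}{4} + \frac{3 \cdot 6^{n}}{4}.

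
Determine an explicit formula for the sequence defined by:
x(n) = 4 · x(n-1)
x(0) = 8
Pure geometric recurrence with ratio 4.
By induction x(n) = x(0) · (4)^n = 8 \cdot 4^{n}.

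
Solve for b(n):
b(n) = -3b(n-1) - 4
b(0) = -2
First-order linear non-homogeneous.
Homogeneous solution: b_h(n) = A·(-3)^n.
Try constant particular solution b_p = K: K = -3K - 4 ⇒ K = -1.
General: b(n) = A·(-3)^n - 1.
Apply b(0) = -2: A - 1 = -2 ⇒ A = -1.
So b(n) = - \left(-3\right)^{n} - 1.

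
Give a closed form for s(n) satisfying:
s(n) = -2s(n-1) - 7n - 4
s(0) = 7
First-order linear with linear forcing.
Homogeneous solution: s_h(n) = A·(-2)^n.
Try particular s_p(n) = pn + q. Substituting:
  pn + q = -2(p(n-1) + q) - 7n - 4.
Matching the n-coefficient: p = -2p - 7 ⇒ p = - \frac{7}{3}.
Matching constants: q = 2p - 2q - 4 ⇒ q = - \frac{26}{9}.
General: s(n) = A·(-2)^n - \frac{7 n}{3} - \frac{26}{9}.
Apply s(0) = 7: A - \frac{26}{9} = 7 ⇒ A = \frac{89}{9}.
So s(n) = \frac{89 \left(-2\right)^{n}}{9} - \frac{7 n}{3} - \frac{26}{9}.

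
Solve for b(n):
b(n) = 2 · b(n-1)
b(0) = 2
Pure geometric recurrence with ratio 2.
By induction b(n) = b(0) · (2)^n = 2 \cdot 2^{n}.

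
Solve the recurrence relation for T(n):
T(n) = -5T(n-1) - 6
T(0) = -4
First-order linear non-homogeneous.
Homogeneous solution: T_h(n) = A·(-5)^n.
Try constant particular solution T_p = K: K = -5K - 6 ⇒ K = -1.
General: T(n) = A·(-5)^n - 1.
Apply T(0) = -4: A - 1 = -4 ⇒ A = -3.
So T(n) = - 3 \left(-5\right)^{n} - 1.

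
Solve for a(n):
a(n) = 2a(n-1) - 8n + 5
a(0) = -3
First-order linear with linear forcing.
Homogeneous solution: a_h(n) = A·(2)^n.
Try particular a_p(n) = pn + q. Substituting:
  pn + q = 2(p(n-1) + q) - 8n + 5.
Matching the n-coefficient: p = 2p - 8 ⇒ p = 8.
Matching constants: q = -2p + 2q + 5 ⇒ q = 11.
General: a(n) = A·(2)^n + 8 n + 11.
Apply a(0) = -3: A + 11 = -3 ⇒ A = -14.
So a(n) = - 14 \cdot 2^{n} + 8 n + 11.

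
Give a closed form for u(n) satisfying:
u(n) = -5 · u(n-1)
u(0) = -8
Pure geometric recurrence with ratio -5.
By induction u(n) = u(0) · (-5)^n = - 8 \left(-5\right)^{n}.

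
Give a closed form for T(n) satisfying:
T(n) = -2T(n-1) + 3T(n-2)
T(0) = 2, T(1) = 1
Characteristic equation: x² + 2x - 3 = 0, which factors as (x - (-3))(x - (1)) = 0.
Roots r₁ = -3, r₂ = 1 (distinct).
General solution: T(n) = A·(-3)^n + B·(1)^n.
From T(0) = 2: A + B = 2.
From T(1) = 1: -3A + B = 1.
Solving: A = \frac{1}{4}, B = \frac{7}{4}.
So T(n) = \frac{\left(-3\right)^{n}}{4} + \frac{7}{4}.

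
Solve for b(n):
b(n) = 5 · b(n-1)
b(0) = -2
Pure geometric recurrence with ratio 5.
By induction b(n) = b(0) · (5)^n = - 2 \cdot 5^{n}.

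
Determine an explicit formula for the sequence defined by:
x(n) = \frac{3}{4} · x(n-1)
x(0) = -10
Pure geometric recurrence with ratio \frac{3}{4}.
By induction x(n) = x(0) · (\frac{3}{4})^n = - 10 \left(\frac{3}{4}\right)^{n}.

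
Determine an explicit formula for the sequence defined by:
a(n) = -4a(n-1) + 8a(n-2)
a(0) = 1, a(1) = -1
Characteristic equation: x² + 4x - 8 = 0.
Discriminant Δ = (-4)² + 4·(8) = 48.
Roots r₁,₂ = (-4 ± √48)/2, so r₁ = -2 + 2 \sqrt{3}, r₂ = - 2 \sqrt{3} - 2.
General solution: a(n) = A·r₁^n + B·r₂^n.
From the initial conditions, A + B = 1 and r₁A + r₂B = -1.
Since r₁ - r₂ = √48: A = (-1 - (1)r₂)/√48 = \frac{\sqrt{3}}{12} + \frac{1}{2}, and B = 1 - A = \frac{1}{2} - \frac{\sqrt{3}}{12}.
So a(n) = \left(\frac{\sqrt{3}}{12} + \frac{1}{2}\right)\left(-2 + 2 \sqrt{3}\right)^n + \left(\frac{1}{2} - \frac{\sqrt{3}}{12}\right)\left(- 2 \sqrt{3} - 2\right)^n.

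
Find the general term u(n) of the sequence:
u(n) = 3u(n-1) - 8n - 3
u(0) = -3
First-order linear with linear forcing.
Homogeneous solution: u_h(n) = A·(3)^n.
Try particular u_p(n) = pn + q. Substituting:
  pn + q = 3(p(n-1) + q) - 8n - 3.
Matching the n-coefficient: p = 3p - 8 ⇒ p = 4.
Matching constants: q = -3p + 3q - 3 ⇒ q = \frac{15}{2}.
General: u(n) = A·(3)^n + 4 n + \frac{15}{2}.
Apply u(0) = -3: A + \frac{15}{2} = -3 ⇒ A = - \frac{21}{2}.
So u(n) = - \frac{21 \cdot 3^{n}}{2} + 4 n + \frac{15}{2}.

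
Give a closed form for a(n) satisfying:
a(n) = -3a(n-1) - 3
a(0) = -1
First-order linear non-homogeneous.
Homogeneous solution: a_h(n) = A·(-3)^n.
Try constant particular solution a_p = K: K = -3K - 3 ⇒ K = - \frac{3}{4}.
General: a(n) = A·(-3)^n - \frac{3}{4}.
Apply a(0) = -1: A - \frac{3}{4} = -1 ⇒ A = - \frac{1}{4}.
So a(n) = - \frac{\left(-3\right)^{n}}{4} - \frac{3}{4}.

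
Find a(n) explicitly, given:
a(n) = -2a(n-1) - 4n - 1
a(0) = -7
First-order linear with linear forcing.
Homogeneous solution: a_h(n) = A·(-2)^n.
Try particular a_p(n) = pn + q. Substituting:
  pn + q = -2(p(n-1) + q) - 4n - 1.
Matching the n-coefficient: p = -2p - 4 ⇒ p = - \frac{4}{3}.
Matching constants: q = 2p - 2q - 1 ⇒ q = - \frac{11}{9}.
General: a(n) = A·(-2)^n - \frac{4 n}{3} - \frac{11}{9}.
Apply a(0) = -7: A - \frac{11}{9} = -7 ⇒ A = - \frac{52}{9}.
So a(n) = - \frac{52 \left(-2\right)^{n}}{9} - \frac{4 n}{3} - \frac{11}{9}.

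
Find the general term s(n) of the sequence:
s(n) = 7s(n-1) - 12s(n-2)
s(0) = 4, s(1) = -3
Characteristic equation: x² - 7x + 12 = 0, which factors as (x - (4))(x - (3)) = 0.
Roots r₁ = 4, r₂ = 3 (distinct).
General solution: s(n) = A·(4)^n + B·(3)^n.
From s(0) = 4: A + B = 4.
From s(1) = -3: 4A + 3B = -3.
Solving: A = -15, B = 19.
So s(n) = 19 \cdot 3^{n} - 15 \cdot 4^{n}.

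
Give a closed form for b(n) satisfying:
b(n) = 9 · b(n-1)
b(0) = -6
Pure geometric recurrence with ratio 9.
By induction b(n) = b(0) · (9)^n = - 6 \cdot 9^{n}.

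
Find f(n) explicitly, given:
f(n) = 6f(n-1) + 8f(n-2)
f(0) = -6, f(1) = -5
Characteristic equation: x² - 6x - 8 = 0.
Discriminant Δ = (6)² + 4·(8) = 68.
Roots r₁,₂ = (6 ± √68)/2, so r₁ = 3 + \sqrt{17}, r₂ = 3 - \sqrt{17}.
General solution: f(n) = A·r₁^n + B·r₂^n.
From the initial conditions, A + B = -6 and r₁A + r₂B = -5.
Since r₁ - r₂ = √68: A = (-5 - (-6)r₂)/√68 = -3 + \frac{13 \sqrt{17}}{34}, and B = -6 - A = -3 - \frac{13 \sqrt{17}}{34}.
So f(n) = \left(-3 + \frac{13 \sqrt{17}}{34}\right)\left(3 + \sqrt{17}\right)^n + \left(-3 - \frac{13 \sqrt{17}}{34}\right)\left(3 - \sqrt{17}\right)^n.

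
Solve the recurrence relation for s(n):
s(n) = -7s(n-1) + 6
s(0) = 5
First-order linear non-homogeneous.
Homogeneous solution: s_h(n) = A·(-7)^n.
Try constant particular solution s_p = K: K = -7K + 6 ⇒ K = \frac{3}{4}.
General: s(n) = A·(-7)^n + \frac{3}{4}.
Apply s(0) = 5: A + \frac{3}{4} = 5 ⇒ A = \frac{17}{4}.
So s(n) = \frac{17 \left(-7\right)^{n}}{4} + \frac{3}{4}.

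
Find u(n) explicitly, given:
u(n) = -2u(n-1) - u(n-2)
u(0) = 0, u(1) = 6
Characteristic equation: x² + 2x + 1 = 0, which is (x - (-1))².
Repeated root r = -1.
General solution: u(n) = (A + Bn)·(-1)^n.
From u(0) = 0: A = 0.
From u(1) = 6: (A + B)·(-1) = 6 ⇒ B = -6.
So u(n) = \left(- 6 n\right) \cdot (-1)^n.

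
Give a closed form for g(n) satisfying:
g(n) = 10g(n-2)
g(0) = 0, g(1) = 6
Characteristic equation: x² - 10 = 0.
Discriminant Δ = (0)² + 4·(10) = 40.
Roots r₁,₂ = (0 ± √40)/2, so r₁ = \sqrt{10}, r₂ = - \sqrt{10}.
General solution: g(n) = A·r₁^n + B·r₂^n.
From the initial conditions, A + B = 0 and r₁A + r₂B = 6.
Since r₁ - r₂ = √40: A = (6 - (0)r₂)/√40 = \frac{3 \sqrt{10}}{10}, and B = 0 - A = - \frac{3 \sqrt{10}}{10}.
So g(n) = \left(\frac{3 \sqrt{10}}{10}\right)\left(\sqrt{10}\right)^n + \left(- \frac{3 \sqrt{10}}{10}\right)\left(- \sqrt{10}\right)^n.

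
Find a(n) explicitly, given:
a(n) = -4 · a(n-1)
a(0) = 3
Pure geometric recurrence with ratio -4.
By induction a(n) = a(0) · (-4)^n = 3 \left(-4\right)^{n}.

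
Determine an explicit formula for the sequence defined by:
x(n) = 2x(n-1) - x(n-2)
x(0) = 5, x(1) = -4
Characteristic equation: x² - 2x + 1 = 0, which is (x - (1))².
Repeated root r = 1.
General solution: x(n) = (A + Bn)·(1)^n.
From x(0) = 5: A = 5.
From x(1) = -4: (A + B)·(1) = -4 ⇒ B = -9.
So x(n) = \left(5 - 9 n\right) \cdot (1)^n.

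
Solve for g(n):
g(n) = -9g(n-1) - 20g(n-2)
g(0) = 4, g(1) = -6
Characteristic equation: x² + 9x + 20 = 0, which factors as (x - (-5))(x - (-4)) = 0.
Roots r₁ = -5, r₂ = -4 (distinct).
General solution: g(n) = A·(-5)^n + B·(-4)^n.
From g(0) = 4: A + B = 4.
From g(1) = -6: -5A - 4B = -6.
Solving: A = -10, B = 14.
So g(n) = 14 \left(-4\right)^{n} - 10 \left(-5\right)^{n}.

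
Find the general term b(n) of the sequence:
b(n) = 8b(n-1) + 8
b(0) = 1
First-order linear non-homogeneous.
Homogeneous solution: b_h(n) = A·(8)^n.
Try constant particular solution b_p = K: K = 8K + 8 ⇒ K = - \frac{8}{7}.
General: b(n) = A·(8)^n - \frac{8}{7}.
Apply b(0) = 1: A - \frac{8}{7} = 1 ⇒ A = \frac{15}{7}.
So b(n) = \frac{15 \cdot 8^{n}}{7} - \frac{8}{7}.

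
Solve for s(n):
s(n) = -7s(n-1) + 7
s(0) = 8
First-order linear non-homogeneous.
Homogeneous solution: s_h(n) = A·(-7)^n.
Try constant particular solution s_p = K: K = -7K + 7 ⇒ K = \frac{7}{8}.
General: s(n) = A·(-7)^n + \frac{7}{8}.
Apply s(0) = 8: A + \frac{7}{8} = 8 ⇒ A = \frac{57}{8}.
So s(n) = \frac{57 \left(-7\right)^{n}}{8} + \frac{7}{8}.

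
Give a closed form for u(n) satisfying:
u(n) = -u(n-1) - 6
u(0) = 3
First-order linear non-homogeneous.
Homogeneous solution: u_h(n) = A·(-1)^n.
Try constant particular solution u_p = K: K = -K - 6 ⇒ K = -3.
General: u(n) = A·(-1)^n - 3.
Apply u(0) = 3: A - 3 = 3 ⇒ A = 6.
So u(n) = 6 \left(-1\right)^{n} - 3.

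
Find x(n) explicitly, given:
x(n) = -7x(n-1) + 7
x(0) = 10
First-order linear non-homogeneous.
Homogeneous solution: x_h(n) = A·(-7)^n.
Try constant particular solution x_p = K: K = -7K + 7 ⇒ K = \frac{7}{8}.
General: x(n) = A·(-7)^n + \frac{7}{8}.
Apply x(0) = 10: A + \frac{7}{8} = 10 ⇒ A = \frac{73}{8}.
So x(n) = \frac{73 \left(-7\right)^{n}}{8} + \frac{7}{8}.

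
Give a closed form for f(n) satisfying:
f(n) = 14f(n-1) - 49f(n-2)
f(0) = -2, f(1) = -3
Characteristic equation: x² - 14x + 49 = 0, which is (x - (7))².
Repeated root r = 7.
General solution: f(n) = (A + Bn)·(7)^n.
From f(0) = -2: A = -2.
From f(1) = -3: (A + B)·(7) = -3 ⇒ B = \frac{11}{7}.
So f(n) = \left(\frac{11 n}{7} - 2\right) \cdot (7)^n.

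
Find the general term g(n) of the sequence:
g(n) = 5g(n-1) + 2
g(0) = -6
First-order linear non-homogeneous.
Homogeneous solution: g_h(n) = A·(5)^n.
Try constant particular solution g_p = K: K = 5K + 2 ⇒ K = - \frac{1}{2}.
General: g(n) = A·(5)^n - \frac{1}{2}.
Apply g(0) = -6: A - \frac{1}{2} = -6 ⇒ A = - \frac{11}{2}.
So g(n) = - \frac{11 \cdot 5^{n}}{2} - \frac{1}{2}.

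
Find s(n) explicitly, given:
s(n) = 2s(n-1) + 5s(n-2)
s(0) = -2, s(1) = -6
Characteristic equation: x² - 2x - 5 = 0.
Discriminant Δ = (2)² + 4·(5) = 24.
Roots r₁,₂ = (2 ± √24)/2, so r₁ = 1 + \sqrt{6}, r₂ = 1 - \sqrt{6}.
General solution: s(n) = A·r₁^n + B·r₂^n.
From the initial conditions, A + B = -2 and r₁A + r₂B = -6.
Since r₁ - r₂ = √24: A = (-6 - (-2)r₂)/√24 = -1 - \frac{\sqrt{6}}{3}, and B = -2 - A = -1 + \frac{\sqrt{6}}{3}.
So s(n) = \left(-1 - \frac{\sqrt{6}}{3}\right)\left(1 + \sqrt{6}\right)^n + \left(-1 + \frac{\sqrt{6}}{3}\right)\left(1 - \sqrt{6}\right)^n.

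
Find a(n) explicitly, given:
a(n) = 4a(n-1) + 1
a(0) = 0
First-order linear non-homogeneous.
Homogeneous solution: a_h(n) = A·(4)^n.
Try constant particular solution a_p = K: K = 4K + 1 ⇒ K = - \frac{1}{3}.
General: a(n) = A·(4)^n - \frac{1}{3}.
Apply a(0) = 0: A - \frac{1}{3} = 0 ⇒ A = \frac{1}{3}.
So a(n) = \frac{4^{n}}{3} - \frac{1}{3}.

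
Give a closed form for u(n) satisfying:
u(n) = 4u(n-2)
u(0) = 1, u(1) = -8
Characteristic equation: x² - 4 = 0, which factors as (x - (2))(x - (-2)) = 0.
Roots r₁ = 2, r₂ = -2 (distinct).
General solution: u(n) = A·(2)^n + B·(-2)^n.
From u(0) = 1: A + B = 1.
From u(1) = -8: 2A - 2B = -8.
Solving: A = - \frac{3}{2}, B = \frac{5}{2}.
So u(n) = \frac{5 \left(-2\right)^{n}}{2} - \frac{3 \cdot 2^{n}}{2}.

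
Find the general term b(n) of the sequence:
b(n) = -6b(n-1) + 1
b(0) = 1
First-order linear non-homogeneous.
Homogeneous solution: b_h(n) = A·(-6)^n.
Try constant particular solution b_p = K: K = -6K + 1 ⇒ K = \frac{1}{7}.
General: b(n) = A·(-6)^n + \frac{1}{7}.
Apply b(0) = 1: A + \frac{1}{7} = 1 ⇒ A = \frac{6}{7}.
So b(n) = \frac{6 \left(-6\right)^{n}}{7} + \frac{1}{7}.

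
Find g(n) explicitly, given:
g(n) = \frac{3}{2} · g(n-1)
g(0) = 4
Pure geometric recurrence with ratio \frac{3}{2}.
By induction g(n) = g(0) · (\frac{3}{2})^n = 4 \left(\frac{3}{2}\right)^{n}.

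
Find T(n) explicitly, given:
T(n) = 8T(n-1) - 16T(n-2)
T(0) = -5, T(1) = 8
Characteristic equation: x² - 8x + 16 = 0, which is (x - (4))².
Repeated root r = 4.
General solution: T(n) = (A + Bn)·(4)^n.
From T(0) = -5: A = -5.
From T(1) = 8: (A + B)·(4) = 8 ⇒ B = 7.
So T(n) = \left(7 n - 5\right) \cdot (4)^n.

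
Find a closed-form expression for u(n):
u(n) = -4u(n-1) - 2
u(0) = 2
First-order linear non-homogeneous.
Homogeneous solution: u_h(n) = A·(-4)^n.
Try constant particular solution u_p = K: K = -4K - 2 ⇒ K = - \frac{2}{5}.
General: u(n) = A·(-4)^n - \frac{2}{5}.
Apply u(0) = 2: A - \frac{2}{5} = 2 ⇒ A = \frac{12}{5}.
So u(n) = \frac{12 \left(-4\right)^{n}}{5} - \frac{2}{5}.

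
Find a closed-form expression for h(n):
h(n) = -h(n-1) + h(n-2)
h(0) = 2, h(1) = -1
Characteristic equation: x² + x - 1 = 0.
Discriminant Δ = (-1)² + 4·(1) = 5.
Roots r₁,₂ = (-1 ± √5)/2, so r₁ = - \frac{1}{2} + \frac{\sqrt{5}}{2}, r₂ = - \frac{\sqrt{5}}{2} - \frac{1}{2}.
General solution: h(n) = A·r₁^n + B·r₂^n.
From the initial conditions, A + B = 2 and r₁A + r₂B = -1.
Since r₁ - r₂ = √5: A = (-1 - (2)r₂)/√5 = 1, and B = 2 - A = 1.
So h(n) = \left(1\right)\left(- \frac{1}{2} + \frac{\sqrt{5}}{2}\right)^n + \left(1\right)\left(- \frac{\sqrt{5}}{2} - \frac{1}{2}\right)^n.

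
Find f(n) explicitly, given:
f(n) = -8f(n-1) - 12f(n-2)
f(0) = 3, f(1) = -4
Characteristic equation: x² + 8x + 12 = 0, which factors as (x - (-2))(x - (-6)) = 0.
Roots r₁ = -2, r₂ = -6 (distinct).
General solution: f(n) = A·(-2)^n + B·(-6)^n.
From f(0) = 3: A + B = 3.
From f(1) = -4: -2A - 6B = -4.
Solving: A = \frac{7}{2}, B = - \frac{1}{2}.
So f(n) = \frac{7 \left(-2\right)^{n}}{2} - \frac{\left(-6\right)^{n}}{2}.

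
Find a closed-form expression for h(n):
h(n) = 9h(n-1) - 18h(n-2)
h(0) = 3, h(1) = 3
Characteristic equation: x² - 9x + 18 = 0, which factors as (x - (6))(x - (3)) = 0.
Roots r₁ = 6, r₂ = 3 (distinct).
General solution: h(n) = A·(6)^n + B·(3)^n.
From h(0) = 3: A + B = 3.
From h(1) = 3: 6A + 3B = 3.
Solving: A = -2, B = 5.
So h(n) = 5 \cdot 3^{n} - 2 \cdot 6^{n}.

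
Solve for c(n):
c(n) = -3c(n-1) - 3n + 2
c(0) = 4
First-order linear with linear forcing.
Homogeneous solution: c_h(n) = A·(-3)^n.
Try particular c_p(n) = pn + q. Substituting:
  pn + q = -3(p(n-1) + q) - 3n + 2.
Matching the n-coefficient: p = -3p - 3 ⇒ p = - \frac{3}{4}.
Matching constants: q = 3p - 3q + 2 ⇒ q = - \frac{1}{16}.
General: c(n) = A·(-3)^n - \frac{3 n}{4} - \frac{1}{16}.
Apply c(0) = 4: A - \frac{1}{16} = 4 ⇒ A = \frac{65}{16}.
So c(n) = \frac{65 \left(-3\right)^{n}}{16} - \frac{3 n}{4} - \frac{1}{16}.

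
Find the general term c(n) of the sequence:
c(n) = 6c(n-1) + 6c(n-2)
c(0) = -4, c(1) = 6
Characteristic equation: x² - 6x - 6 = 0.
Discriminant Δ = (6)² + 4·(6) = 60.
Roots r₁,₂ = (6 ± √60)/2, so r₁ = 3 + \sqrt{15}, r₂ = 3 - \sqrt{15}.
General solution: c(n) = A·r₁^n + B·r₂^n.
From the initial conditions, A + B = -4 and r₁A + r₂B = 6.
Since r₁ - r₂ = √60: A = (6 - (-4)r₂)/√60 = -2 + \frac{3 \sqrt{15}}{5}, and B = -4 - A = - \frac{3 \sqrt{15}}{5} - 2.
So c(n) = \left(-2 + \frac{3 \sqrt{15}}{5}\right)\left(3 + \sqrt{15}\right)^n + \left(- \frac{3 \sqrt{15}}{5} - 2\right)\left(3 - \sqrt{15}\right)^n.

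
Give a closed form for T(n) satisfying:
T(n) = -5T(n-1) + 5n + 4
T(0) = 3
First-order linear with linear forcing.
Homogeneous solution: T_h(n) = A·(-5)^n.
Try particular T_p(n) = pn + q. Substituting:
  pn + q = -5(p(n-1) + q) + 5n + 4.
Matching the n-coefficient: p = -5p + 5 ⇒ p = \frac{5}{6}.
Matching constants: q = 5p - 5q + 4 ⇒ q = \frac{49}{36}.
General: T(n) = A·(-5)^n + \frac{5 n}{6} + \frac{49}{36}.
Apply T(0) = 3: A + \frac{49}{36} = 3 ⇒ A = \frac{59}{36}.
So T(n) = \frac{59 \left(-5\right)^{n}}{36} + \frac{5 n}{6} + \frac{49}{36}.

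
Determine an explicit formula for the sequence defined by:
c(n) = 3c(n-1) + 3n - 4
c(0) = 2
First-order linear with linear forcing.
Homogeneous solution: c_h(n) = A·(3)^n.
Try particular c_p(n) = pn + q. Substituting:
  pn + q = 3(p(n-1) + q) + 3n - 4.
Matching the n-coefficient: p = 3p + 3 ⇒ p = - \frac{3}{2}.
Matching constants: q = -3p + 3q - 4 ⇒ q = - \frac{1}{4}.
General: c(n) = A·(3)^n - \frac{3 n}{2} - \frac{1}{4}.
Apply c(0) = 2: A - \frac{1}{4} = 2 ⇒ A = \frac{9}{4}.
So c(n) = \frac{9 \cdot 3^{n}}{4} - \frac{3 n}{2} - \frac{1}{4}.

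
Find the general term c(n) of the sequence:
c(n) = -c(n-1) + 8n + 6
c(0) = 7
First-order linear with linear forcing.
Homogeneous solution: c_h(n) = A·(-1)^n.
Try particular c_p(n) = pn + q. Substituting:
  pn + q = -(p(n-1) + q) + 8n + 6.
Matching the n-coefficient: p = -p + 8 ⇒ p = 4.
Matching constants: q = p - q + 6 ⇒ q = 5.
General: c(n) = A·(-1)^n + 4 n + 5.
Apply c(0) = 7: A + 5 = 7 ⇒ A = 2.
So c(n) = 2 \left(-1\right)^{n} + 4 n + 5.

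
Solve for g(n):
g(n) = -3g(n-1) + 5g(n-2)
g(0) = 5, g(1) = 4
Characteristic equation: x² + 3x - 5 = 0.
Discriminant Δ = (-3)² + 4·(5) = 29.
Roots r₁,₂ = (-3 ± √29)/2, so r₁ = - \frac{3}{2} + \frac{\sqrt{29}}{2}, r₂ = - \frac{\sqrt{29}}{2} - \frac{3}{2}.
General solution: g(n) = A·r₁^n + B·r₂^n.
From the initial conditions, A + B = 5 and r₁A + r₂B = 4.
Since r₁ - r₂ = √29: A = (4 - (5)r₂)/√29 = \frac{23 \sqrt{29}}{58} + \frac{5}{2}, and B = 5 - A = \frac{5}{2} - \frac{23 \sqrt{29}}{58}.
So g(n) = \left(\frac{23 \sqrt{29}}{58} + \frac{5}{2}\right)\left(- \frac{3}{2} + \frac{\sqrt{29}}{2}\right)^n + \left(\frac{5}{2} - \frac{23 \sqrt{29}}{58}\right)\left(- \frac{\sqrt{29}}{2} - \frac{3}{2}\right)^n.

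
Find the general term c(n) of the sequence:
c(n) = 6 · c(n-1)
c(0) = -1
Pure geometric recurrence with ratio 6.
By induction c(n) = c(0) · (6)^n = - 6^{n}.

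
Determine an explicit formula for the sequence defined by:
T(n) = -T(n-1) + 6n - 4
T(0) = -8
First-order linear with linear forcing.
Homogeneous solution: T_h(n) = A·(-1)^n.
Try particular T_p(n) = pn + q. Substituting:
  pn + q = -(p(n-1) + q) + 6n - 4.
Matching the n-coefficient: p = -p + 6 ⇒ p = 3.
Matching constants: q = p - q - 4 ⇒ q = - \frac{1}{2}.
General: T(n) = A·(-1)^n + 3 n - \frac{1}{2}.
Apply T(0) = -8: A - \frac{1}{2} = -8 ⇒ A = - \frac{15}{2}.
So T(n) = - \frac{15 \left(-1\right)^{n}}{2} + 3 n - \frac{1}{2}.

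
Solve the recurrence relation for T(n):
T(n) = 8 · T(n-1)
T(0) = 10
Pure geometric recurrence with ratio 8.
By induction T(n) = T(0) · (8)^n = 10 \cdot 8^{n}.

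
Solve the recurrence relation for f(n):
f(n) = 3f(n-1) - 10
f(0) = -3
First-order linear non-homogeneous.
Homogeneous solution: f_h(n) = A·(3)^n.
Try constant particular solution f_p = K: K = 3K - 10 ⇒ K = 5.
General: f(n) = A·(3)^n + 5.
Apply f(0) = -3: A + 5 = -3 ⇒ A = -8.
So f(n) = 5 - 8 \cdot 3^{n}.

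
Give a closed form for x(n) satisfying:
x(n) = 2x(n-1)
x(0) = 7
This is a homogeneous first-order recurrence with ratio 2.
By induction x(n) = x(0) · (2)^n = 7 \cdot 2^{n}.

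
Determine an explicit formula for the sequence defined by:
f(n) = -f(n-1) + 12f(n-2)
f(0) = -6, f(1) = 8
Characteristic equation: x² + x - 12 = 0, which factors as (x - (3))(x - (-4)) = 0.
Roots r₁ = 3, r₂ = -4 (distinct).
General solution: f(n) = A·(3)^n + B·(-4)^n.
From f(0) = -6: A + B = -6.
From f(1) = 8: 3A - 4B = 8.
Solving: A = - \frac{16}{7}, B = - \frac{26}{7}.
So f(n) = - \frac{26 \left(-4\right)^{n}}{7} - \frac{16 \cdot 3^{n}}{7}.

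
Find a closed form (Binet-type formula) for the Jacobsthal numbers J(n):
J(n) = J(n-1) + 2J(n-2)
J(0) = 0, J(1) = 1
This is the Jacobsthal sequence.
Characteristic equation: x² - x - 2 = 0; roots r₁ = 2, r₂ = -1.
General: J(n) = A·r₁^n + B·r₂^n. Solving with J(0)=0, J(1)=1 gives A = \frac{1}{3}, B = - \frac{1}{3}.
So J(n) = - \frac{\left(-1\right)^{n}}{3} + \frac{2^{n}}{3}.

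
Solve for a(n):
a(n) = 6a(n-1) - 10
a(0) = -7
First-order linear non-homogeneous.
Homogeneous solution: a_h(n) = A·(6)^n.
Try constant particular solution a_p = K: K = 6K - 10 ⇒ K = 2.
General: a(n) = A·(6)^n + 2.
Apply a(0) = -7: A + 2 = -7 ⇒ A = -9.
So a(n) = 2 - 9 \cdot 6^{n}.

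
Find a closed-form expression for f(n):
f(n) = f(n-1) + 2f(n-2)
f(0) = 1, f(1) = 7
Characteristic equation: x² - x - 2 = 0, which factors as (x - (2))(x - (-1)) = 0.
Roots r₁ = 2, r₂ = -1 (distinct).
General solution: f(n) = A·(2)^n + B·(-1)^n.
From f(0) = 1: A + B = 1.
From f(1) = 7: 2A - B = 7.
Solving: A = \frac{8}{3}, B = - \frac{5}{3}.
So f(n) = - \frac{5 \left(-1\right)^{n}}{3} + \frac{8 \cdot 2^{n}}{3}.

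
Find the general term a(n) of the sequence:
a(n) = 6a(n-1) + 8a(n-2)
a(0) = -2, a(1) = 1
Characteristic equation: x² - 6x - 8 = 0.
Discriminant Δ = (6)² + 4·(8) = 68.
Roots r₁,₂ = (6 ± √68)/2, so r₁ = 3 + \sqrt{17}, r₂ = 3 - \sqrt{17}.
General solution: a(n) = A·r₁^n + B·r₂^n.
From the initial conditions, A + B = -2 and r₁A + r₂B = 1.
Since r₁ - r₂ = √68: A = (1 - (-2)r₂)/√68 = -1 + \frac{7 \sqrt{17}}{34}, and B = -2 - A = -1 - \frac{7 \sqrt{17}}{34}.
So a(n) = \left(-1 + \frac{7 \sqrt{17}}{34}\right)\left(3 + \sqrt{17}\right)^n + \left(-1 - \frac{7 \sqrt{17}}{34}\right)\left(3 - \sqrt{17}\right)^n.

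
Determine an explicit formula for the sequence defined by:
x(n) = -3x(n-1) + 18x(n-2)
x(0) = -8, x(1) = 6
Characteristic equation: x² + 3x - 18 = 0, which factors as (x - (3))(x - (-6)) = 0.
Roots r₁ = 3, r₂ = -6 (distinct).
General solution: x(n) = A·(3)^n + B·(-6)^n.
From x(0) = -8: A + B = -8.
From x(1) = 6: 3A - 6B = 6.
Solving: A = - \frac{14}{3}, B = - \frac{10}{3}.
So x(n) = - \frac{10 \left(-6\right)^{n}}{3} - \frac{14 \cdot 3^{n}}{3}.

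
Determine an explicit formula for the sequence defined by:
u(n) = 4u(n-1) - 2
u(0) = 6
First-order linear non-homogeneous.
Homogeneous solution: u_h(n) = A·(4)^n.
Try constant particular solution u_p = K: K = 4K - 2 ⇒ K = \frac{2}{3}.
General: u(n) = A·(4)^n + \frac{2}{3}.
Apply u(0) = 6: A + \frac{2}{3} = 6 ⇒ A = \frac{16}{3}.
So u(n) = \frac{16 \cdot 4^{n}}{3} + \frac{2}{3}.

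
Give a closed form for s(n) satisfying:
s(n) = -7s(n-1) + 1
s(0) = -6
First-order linear non-homogeneous.
Homogeneous solution: s_h(n) = A·(-7)^n.
Try constant particular solution s_p = K: K = -7K + 1 ⇒ K = \frac{1}{8}.
General: s(n) = A·(-7)^n + \frac{1}{8}.
Apply s(0) = -6: A + \frac{1}{8} = -6 ⇒ A = - \frac{49}{8}.
So s(n) = \frac{1}{8} - \frac{49 \left(-7\right)^{n}}{8}.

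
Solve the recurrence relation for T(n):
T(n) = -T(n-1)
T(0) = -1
This is a homogeneous first-order recurrence with ratio -1.
By induction T(n) = T(0) · (-1)^n = - \left(-1\right)^{n}.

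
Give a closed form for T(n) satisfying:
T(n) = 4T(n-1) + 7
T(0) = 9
First-order linear non-homogeneous.
Homogeneous solution: T_h(n) = A·(4)^n.
Try constant particular solution T_p = K: K = 4K + 7 ⇒ K = - \frac{7}{3}.
General: T(n) = A·(4)^n - \frac{7}{3}.
Apply T(0) = 9: A - \frac{7}{3} = 9 ⇒ A = \frac{34}{3}.
So T(n) = \frac{34 \cdot 4^{n}}{3} - \frac{7}{3}.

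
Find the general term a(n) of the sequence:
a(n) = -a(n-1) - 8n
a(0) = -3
First-order linear with linear forcing.
Homogeneous solution: a_h(n) = A·(-1)^n.
Try particular a_p(n) = pn + q. Substituting:
  pn + q = -(p(n-1) + q) - 8n.
Matching the n-coefficient: p = -p - 8 ⇒ p = -4.
Matching constants: q = p - q ⇒ q = -2.
General: a(n) = A·(-1)^n - 4 n - 2.
Apply a(0) = -3: A - 2 = -3 ⇒ A = -1.
So a(n) = - \left(-1\right)^{n} - 4 n - 2.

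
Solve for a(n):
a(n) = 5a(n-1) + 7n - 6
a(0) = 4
First-order linear with linear forcing.
Homogeneous solution: a_h(n) = A·(5)^n.
Try particular a_p(n) = pn + q. Substituting:
  pn + q = 5(p(n-1) + q) + 7n - 6.
Matching the n-coefficient: p = 5p + 7 ⇒ p = - \frac{7}{4}.
Matching constants: q = -5p + 5q - 6 ⇒ q = - \frac{11}{16}.
General: a(n) = A·(5)^n - \frac{7 n}{4} - \frac{11}{16}.
Apply a(0) = 4: A - \frac{11}{16} = 4 ⇒ A = \frac{75}{16}.
So a(n) = \frac{75 \cdot 5^{n}}{16} - \frac{7 n}{4} - \frac{11}{16}.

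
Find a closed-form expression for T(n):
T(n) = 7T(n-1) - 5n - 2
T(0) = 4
First-order linear with linear forcing.
Homogeneous solution: T_h(n) = A·(7)^n.
Try particular T_p(n) = pn + q. Substituting:
  pn + q = 7(p(n-1) + q) - 5n - 2.
Matching the n-coefficient: p = 7p - 5 ⇒ p = \frac{5}{6}.
Matching constants: q = -7p + 7q - 2 ⇒ q = \frac{47}{36}.
General: T(n) = A·(7)^n + \frac{5 n}{6} + \frac{47}{36}.
Apply T(0) = 4: A + \frac{47}{36} = 4 ⇒ A = \frac{97}{36}.
So T(n) = \frac{97 \cdot 7^{n}}{36} + \frac{5 n}{6} + \frac{47}{36}.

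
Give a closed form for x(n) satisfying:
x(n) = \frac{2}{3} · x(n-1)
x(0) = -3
Pure geometric recurrence with ratio \frac{2}{3}.
By induction x(n) = x(0) · (\frac{2}{3})^n = - 3 \left(\frac{2}{3}\right)^{n}.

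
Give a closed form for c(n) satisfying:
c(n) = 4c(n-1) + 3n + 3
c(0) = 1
First-order linear with linear forcing.
Homogeneous solution: c_h(n) = A·(4)^n.
Try particular c_p(n) = pn + q. Substituting:
  pn + q = 4(p(n-1) + q) + 3n + 3.
Matching the n-coefficient: p = 4p + 3 ⇒ p = -1.
Matching constants: q = -4p + 4q + 3 ⇒ q = - \frac{7}{3}.
General: c(n) = A·(4)^n - n - \frac{7}{3}.
Apply c(0) = 1: A - \frac{7}{3} = 1 ⇒ A = \frac{10}{3}.
So c(n) = \frac{10 \cdot 4^{n}}{3} - n - \frac{7}{3}.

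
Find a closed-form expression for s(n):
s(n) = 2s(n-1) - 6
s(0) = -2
First-order linear non-homogeneous.
Homogeneous solution: s_h(n) = A·(2)^n.
Try constant particular solution s_p = K: K = 2K - 6 ⇒ K = 6.
General: s(n) = A·(2)^n + 6.
Apply s(0) = -2: A + 6 = -2 ⇒ A = -8.
So s(n) = 6 - 8 \cdot 2^{n}.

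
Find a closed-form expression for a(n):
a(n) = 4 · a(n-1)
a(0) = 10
Pure geometric recurrence with ratio 4.
By induction a(n) = a(0) · (4)^n = 10 \cdot 4^{n}.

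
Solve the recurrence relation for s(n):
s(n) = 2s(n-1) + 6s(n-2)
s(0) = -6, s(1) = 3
Characteristic equation: x² - 2x - 6 = 0.
Discriminant Δ = (2)² + 4·(6) = 28.
Roots r₁,₂ = (2 ± √28)/2, so r₁ = 1 + \sqrt{7}, r₂ = 1 - \sqrt{7}.
General solution: s(n) = A·r₁^n + B·r₂^n.
From the initial conditions, A + B = -6 and r₁A + r₂B = 3.
Since r₁ - r₂ = √28: A = (3 - (-6)r₂)/√28 = -3 + \frac{9 \sqrt{7}}{14}, and B = -6 - A = -3 - \frac{9 \sqrt{7}}{14}.
So s(n) = \left(-3 + \frac{9 \sqrt{7}}{14}\right)\left(1 + \sqrt{7}\right)^n + \left(-3 - \frac{9 \sqrt{7}}{14}\right)\left(1 - \sqrt{7}\right)^n.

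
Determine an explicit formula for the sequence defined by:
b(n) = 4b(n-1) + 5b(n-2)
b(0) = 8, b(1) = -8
Characteristic equation: x² - 4x - 5 = 0, which factors as (x - (5))(x - (-1)) = 0.
Roots r₁ = 5, r₂ = -1 (distinct).
General solution: b(n) = A·(5)^n + B·(-1)^n.
From b(0) = 8: A + B = 8.
From b(1) = -8: 5A - B = -8.
Solving: A = 0, B = 8.
So b(n) = 8 \left(-1\right)^{n}.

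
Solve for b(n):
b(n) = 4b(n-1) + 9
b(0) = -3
First-order linear non-homogeneous.
Homogeneous solution: b_h(n) = A·(4)^n.
Try constant particular solution b_p = K: K = 4K + 9 ⇒ K = -3.
General: b(n) = A·(4)^n - 3.
Apply b(0) = -3: A - 3 = -3 ⇒ A = 0.
So b(n) = -3.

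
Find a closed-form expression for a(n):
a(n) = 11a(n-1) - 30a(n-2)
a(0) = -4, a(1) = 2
Characteristic equation: x² - 11x + 30 = 0, which factors as (x - (5))(x - (6)) = 0.
Roots r₁ = 5, r₂ = 6 (distinct).
General solution: a(n) = A·(5)^n + B·(6)^n.
From a(0) = -4: A + B = -4.
From a(1) = 2: 5A + 6B = 2.
Solving: A = -26, B = 22.
So a(n) = - 26 \cdot 5^{n} + 22 \cdot 6^{n}.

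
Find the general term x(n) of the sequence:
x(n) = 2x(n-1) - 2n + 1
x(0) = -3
First-order linear with linear forcing.
Homogeneous solution: x_h(n) = A·(2)^n.
Try particular x_p(n) = pn + q. Substituting:
  pn + q = 2(p(n-1) + q) - 2n + 1.
Matching the n-coefficient: p = 2p - 2 ⇒ p = 2.
Matching constants: q = -2p + 2q + 1 ⇒ q = 3.
General: x(n) = A·(2)^n + 2 n + 3.
Apply x(0) = -3: A + 3 = -3 ⇒ A = -6.
So x(n) = - 6 \cdot 2^{n} + 2 n + 3.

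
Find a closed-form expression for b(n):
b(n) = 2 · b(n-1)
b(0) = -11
Pure geometric recurrence with ratio 2.
By induction b(n) = b(0) · (2)^n = - 11 \cdot 2^{n}.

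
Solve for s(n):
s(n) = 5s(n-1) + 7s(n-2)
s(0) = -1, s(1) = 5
Characteristic equation: x² - 5x - 7 = 0.
Discriminant Δ = (5)² + 4·(7) = 53.
Roots r₁,₂ = (5 ± √53)/2, so r₁ = \frac{5}{2} + \frac{\sqrt{53}}{2}, r₂ = \frac{5}{2} - \frac{\sqrt{53}}{2}.
General solution: s(n) = A·r₁^n + B·r₂^n.
From the initial conditions, A + B = -1 and r₁A + r₂B = 5.
Since r₁ - r₂ = √53: A = (5 - (-1)r₂)/√53 = - \frac{1}{2} + \frac{15 \sqrt{53}}{106}, and B = -1 - A = - \frac{15 \sqrt{53}}{106} - \frac{1}{2}.
So s(n) = \left(- \frac{1}{2} + \frac{15 \sqrt{53}}{106}\right)\left(\frac{5}{2} + \frac{\sqrt{53}}{2}\right)^n + \left(- \frac{15 \sqrt{53}}{106} - \frac{1}{2}\right)\left(\frac{5}{2} - \frac{\sqrt{53}}{2}\right)^n.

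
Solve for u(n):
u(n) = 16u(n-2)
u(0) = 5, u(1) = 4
Characteristic equation: x² - 16 = 0, which factors as (x - (-4))(x - (4)) = 0.
Roots r₁ = -4, r₂ = 4 (distinct).
General solution: u(n) = A·(-4)^n + B·(4)^n.
From u(0) = 5: A + B = 5.
From u(1) = 4: -4A + 4B = 4.
Solving: A = 2, B = 3.
So u(n) = 2 \left(-4\right)^{n} + 3 \cdot 4^{n}.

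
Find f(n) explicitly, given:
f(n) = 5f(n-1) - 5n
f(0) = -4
First-order linear with linear forcing.
Homogeneous solution: f_h(n) = A·(5)^n.
Try particular f_p(n) = pn + q. Substituting:
  pn + q = 5(p(n-1) + q) - 5n.
Matching the n-coefficient: p = 5p - 5 ⇒ p = \frac{5}{4}.
Matching constants: q = -5p + 5q ⇒ q = \frac{25}{16}.
General: f(n) = A·(5)^n + \frac{5 n}{4} + \frac{25}{16}.
Apply f(0) = -4: A + \frac{25}{16} = -4 ⇒ A = - \frac{89}{16}.
So f(n) = - \frac{89 \cdot 5^{n}}{16} + \frac{5 n}{4} + \frac{25}{16}.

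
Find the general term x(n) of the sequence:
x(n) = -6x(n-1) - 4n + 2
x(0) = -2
First-order linear with linear forcing.
Homogeneous solution: x_h(n) = A·(-6)^n.
Try particular x_p(n) = pn + q. Substituting:
  pn + q = -6(p(n-1) + q) - 4n + 2.
Matching the n-coefficient: p = -6p - 4 ⇒ p = - \frac{4}{7}.
Matching constants: q = 6p - 6q + 2 ⇒ q = - \frac{10}{49}.
General: x(n) = A·(-6)^n - \frac{4 n}{7} - \frac{10}{49}.
Apply x(0) = -2: A - \frac{10}{49} = -2 ⇒ A = - \frac{88}{49}.
So x(n) = - \frac{88 \left(-6\right)^{n}}{49} - \frac{4 n}{7} - \frac{10}{49}.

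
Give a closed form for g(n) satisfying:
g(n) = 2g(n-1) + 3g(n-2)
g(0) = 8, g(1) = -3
Characteristic equation: x² - 2x - 3 = 0, which factors as (x - (-1))(x - (3)) = 0.
Roots r₁ = -1, r₂ = 3 (distinct).
General solution: g(n) = A·(-1)^n + B·(3)^n.
From g(0) = 8: A + B = 8.
From g(1) = -3: -A + 3B = -3.
Solving: A = \frac{27}{4}, B = \frac{5}{4}.
So g(n) = \frac{27 \left(-1\right)^{n}}{4} + \frac{5 \cdot 3^{n}}{4}.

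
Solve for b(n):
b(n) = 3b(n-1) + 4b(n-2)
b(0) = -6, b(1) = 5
Characteristic equation: x² - 3x - 4 = 0, which factors as (x - (4))(x - (-1)) = 0.
Roots r₁ = 4, r₂ = -1 (distinct).
General solution: b(n) = A·(4)^n + B·(-1)^n.
From b(0) = -6: A + B = -6.
From b(1) = 5: 4A - B = 5.
Solving: A = - \frac{1}{5}, B = - \frac{29}{5}.
So b(n) = - \frac{29 \left(-1\right)^{n}}{5} - \frac{4^{n}}{5}.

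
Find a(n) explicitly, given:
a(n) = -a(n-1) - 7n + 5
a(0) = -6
First-order linear with linear forcing.
Homogeneous solution: a_h(n) = A·(-1)^n.
Try particular a_p(n) = pn + q. Substituting:
  pn + q = -(p(n-1) + q) - 7n + 5.
Matching the n-coefficient: p = -p - 7 ⇒ p = - \frac{7}{2}.
Matching constants: q = p - q + 5 ⇒ q = \frac{3}{4}.
General: a(n) = A·(-1)^n - \frac{7 n}{2} + \frac{3}{4}.
Apply a(0) = -6: A + \frac{3}{4} = -6 ⇒ A = - \frac{27}{4}.
So a(n) = - \frac{27 \left(-1\right)^{n}}{4} - \frac{7 n}{2} + \frac{3}{4}.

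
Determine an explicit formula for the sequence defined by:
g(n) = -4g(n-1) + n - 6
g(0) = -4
First-order linear with linear forcing.
Homogeneous solution: g_h(n) = A·(-4)^n.
Try particular g_p(n) = pn + q. Substituting:
  pn + q = -4(p(n-1) + q) + n - 6.
Matching the n-coefficient: p = -4p + 1 ⇒ p = \frac{1}{5}.
Matching constants: q = 4p - 4q - 6 ⇒ q = - \frac{26}{25}.
General: g(n) = A·(-4)^n + \frac{n}{5} - \frac{26}{25}.
Apply g(0) = -4: A - \frac{26}{25} = -4 ⇒ A = - \frac{74}{25}.
So g(n) = - \frac{74 \left(-4\right)^{n}}{25} + \frac{n}{5} - \frac{26}{25}.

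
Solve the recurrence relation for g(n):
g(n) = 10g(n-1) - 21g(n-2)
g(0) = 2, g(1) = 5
Characteristic equation: x² - 10x + 21 = 0, which factors as (x - (3))(x - (7)) = 0.
Roots r₁ = 3, r₂ = 7 (distinct).
General solution: g(n) = A·(3)^n + B·(7)^n.
From g(0) = 2: A + B = 2.
From g(1) = 5: 3A + 7B = 5.
Solving: A = \frac{9}{4}, B = - \frac{1}{4}.
So g(n) = \frac{9 \cdot 3^{n}}{4} - \frac{7^{n}}{4}.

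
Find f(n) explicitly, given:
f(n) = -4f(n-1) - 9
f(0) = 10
First-order linear non-homogeneous.
Homogeneous solution: f_h(n) = A·(-4)^n.
Try constant particular solution f_p = K: K = -4K - 9 ⇒ K = - \frac{9}{5}.
General: f(n) = A·(-4)^n - \frac{9}{5}.
Apply f(0) = 10: A - \frac{9}{5} = 10 ⇒ A = \frac{59}{5}.
So f(n) = \frac{59 \left(-4\right)^{n}}{5} - \frac{9}{5}.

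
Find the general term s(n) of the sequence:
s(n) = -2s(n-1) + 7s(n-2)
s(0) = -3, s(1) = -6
Characteristic equation: x² + 2x - 7 = 0.
Discriminant Δ = (-2)² + 4·(7) = 32.
Roots r₁,₂ = (-2 ± √32)/2, so r₁ = -1 + 2 \sqrt{2}, r₂ = - 2 \sqrt{2} - 1.
General solution: s(n) = A·r₁^n + B·r₂^n.
From the initial conditions, A + B = -3 and r₁A + r₂B = -6.
Since r₁ - r₂ = √32: A = (-6 - (-3)r₂)/√32 = - \frac{9 \sqrt{2}}{8} - \frac{3}{2}, and B = -3 - A = - \frac{3}{2} + \frac{9 \sqrt{2}}{8}.
So s(n) = \left(- \frac{9 \sqrt{2}}{8} - \frac{3}{2}\right)\left(-1 + 2 \sqrt{2}\right)^n + \left(- \frac{3}{2} + \frac{9 \sqrt{2}}{8}\right)\left(- 2 \sqrt{2} - 1\right)^n.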